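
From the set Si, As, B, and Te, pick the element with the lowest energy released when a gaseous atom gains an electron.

B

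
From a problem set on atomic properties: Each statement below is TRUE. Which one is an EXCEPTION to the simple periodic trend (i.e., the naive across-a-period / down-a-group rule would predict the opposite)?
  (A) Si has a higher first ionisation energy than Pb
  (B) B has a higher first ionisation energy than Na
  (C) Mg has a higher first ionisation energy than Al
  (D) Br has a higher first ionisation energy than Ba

The general trend: first ionisation energy increases across a period and decreases down a group.
(A) Si (period 3, group 14) vs Pb (period 6, group 14): the stated order agrees with the simple trend.
(B) B (period 2, group 13) vs Na (period 3, group 1): the stated order agrees with the simple trend.
(C) Mg (period 3, group 2) vs Al (period 3, group 13): the stated order contradicts the simple trend.
(D) Br (period 4, group 17) vs Ba (period 6, group 2): the stated order agrees with the simple trend.
The exception is (C): Al's single 3p electron is easier to remove than one from Mg's filled 3s².

(C)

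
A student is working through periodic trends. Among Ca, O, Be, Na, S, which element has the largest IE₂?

Na

The second ionization energy removes an electron from the +1 ion. For each element: Ca⁺ still has 1 valence electron; O⁺ still has 5 valence electrons; Be⁺ still has 1 valence electron; Na⁺ is the bare [Ne] core; S⁺ still has 5 valence electrons.
Core electrons are held far more tightly than valence electrons, so Na tops the IE_2 order.
Valence configurations: Ca⁺ [Ar]4s¹, O⁺ [He]2s²2p³, Be⁺ [He]2s¹, S⁺ [Ne]3s²3p³.
Approximate IE_2 values (kJ/mol): Ca 1145, O 3388, Be 1757, Na 4562, S 2252.
Hence IE_2: Ca < Be < S < O < Na.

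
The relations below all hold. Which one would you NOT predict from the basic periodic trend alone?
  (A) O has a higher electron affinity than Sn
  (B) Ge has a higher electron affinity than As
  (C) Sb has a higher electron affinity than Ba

The general trend: electron affinity increases across a period and decreases down a group.
(A) O (period 2, group 16) vs Sn (period 5, group 14): the stated order agrees with the simple trend.
(B) Ge (period 4, group 14) vs As (period 4, group 15): the stated order contradicts the simple trend.
(C) Sb (period 5, group 15) vs Ba (period 6, group 2): the stated order agrees with the simple trend.
The exception is (B): adding an electron to As's half-filled 4p³ is unfavourable, so Ge (4p²) has the more exothermic EA.

(B)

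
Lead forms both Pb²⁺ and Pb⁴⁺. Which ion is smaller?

Pb⁴⁺

Both ions have Z = 82 protons, but Pb⁴⁺ has lost more electrons, so its remaining electrons feel a larger effective nuclear charge per electron and are pulled in more tightly.
Higher positive charge → smaller ion, so Pb²⁺ > Pb⁴⁺.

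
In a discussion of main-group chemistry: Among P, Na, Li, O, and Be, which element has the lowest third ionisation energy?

P

After 2 electrons have been removed, what remains? P²⁺ still has 3 valence electrons; Na²⁺ is already 1 electron into the core; Li²⁺ is already 1 electron into the core; O²⁺ still has 4 valence electrons; Be²⁺ is the bare [He] core.
Breaking into a closed-shell core is much more expensive than removing a leftover valence electron — Na, Li and Be have the largest IE_3 here.
Valence configurations: P²⁺ [Ne]3s²3p¹, O²⁺ [He]2s²2p².
Tabulated IE_3 (kJ/mol): P 2914, Na 6910, Li 11815, O 5300, Be 14849.
So the third ionization energies run P < O < Na < Li < Be.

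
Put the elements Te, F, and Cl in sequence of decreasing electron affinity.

Adding an electron releases more energy for atoms nearer the top right (short of the noble gases).
Here both period and group differ, so the two effects have to be weighed against each other.
F > Te: both effects reinforce here, so F is clearly the higher of the two.
Cl > F: this pair runs against the simple trend — see the exception note.
Note the exception: Cl has a higher electron affinity than F, contrary to the simple trend — F's small 2p subshell makes the incoming electron feel strong e⁻–e⁻ repulsion, so Cl actually releases more energy on gaining an electron.
For reference (kJ/mol): F 328, Cl 349, Te 190.
So from highest to lowest: Cl > F > Te.

Cl, F, Te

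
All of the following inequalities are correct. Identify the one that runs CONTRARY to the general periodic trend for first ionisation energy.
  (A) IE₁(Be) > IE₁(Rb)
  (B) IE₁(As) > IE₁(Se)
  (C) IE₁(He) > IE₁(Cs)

(B)

The general trend: first ionisation energy increases across a period and decreases down a group.
(A) Be (period 2, group 2) vs Rb (period 5, group 1): the stated order agrees with the simple trend.
(B) As (period 4, group 15) vs Se (period 4, group 16): the stated order contradicts the simple trend.
(C) He (period 1, group 18) vs Cs (period 6, group 1): the stated order agrees with the simple trend.
The exception is (B): Se (4p⁴) ionizes more easily than half-filled As (4p³).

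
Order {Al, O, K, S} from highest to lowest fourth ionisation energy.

Consider each +3 ion: Al³⁺ is the bare [Ne] core; O³⁺ still has 3 valence electrons; K³⁺ is already 2 electrons into the core; S³⁺ still has 3 valence electrons.
Usually core removal costs more than valence removal, but here the competition is close: a tightly held n=2 valence electron can cost more to remove than an n=3 core electron, so the actual values have to decide it.
Valence configurations: O³⁺ [He]2s²2p¹, S³⁺ [Ne]3s²3p¹.
Approximate IE_4 values (kJ/mol): Al 11577, O 7469, K 5877, S 4556.
Overall IE_4 order: S < K < O < Al.

Al, O, K, S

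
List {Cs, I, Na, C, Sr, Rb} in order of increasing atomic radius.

C < I < Na < Sr < Rb < Cs

C is in period 2, group 14; Na is in period 3, group 1; Rb is in period 5, group 1; Sr is in period 5, group 2; I is in period 5, group 17; Cs is in period 6, group 1.
Across a period the added protons contract the valence shell; down a group each new principal shell makes the atom larger.
Here both period and group differ, so the two effects have to be weighed against each other.
I > C: period and group pull opposite ways; the down-group shift dominates (133 vs 75 pm).
Na > I: the two effects oppose for this pair; the across-period effect wins (155 vs 133 pm).
Sr > Na: the two effects oppose for this pair; the down-group effect wins (185 vs 155 pm).
Rb > Sr: both are in period 5; the period trend gives Rb the larger value.
Cs > Rb: they share group 1; the group trend gives Cs the larger value.
For reference (pm): C 75, Na 155, Rb 210, Sr 185, I 133, Cs 232.
So from smallest to largest: C < I < Na < Sr < Rb < Cs.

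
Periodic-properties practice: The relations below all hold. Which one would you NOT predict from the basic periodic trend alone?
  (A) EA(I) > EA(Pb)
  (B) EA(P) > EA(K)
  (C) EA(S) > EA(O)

The general trend: electron affinity increases across a period and decreases down a group.
(A) I (period 5, group 17) vs Pb (period 6, group 14): the stated order agrees with the simple trend.
(B) P (period 3, group 15) vs K (period 4, group 1): the stated order agrees with the simple trend.
(C) S (period 3, group 16) vs O (period 2, group 16): the stated order contradicts the simple trend.
The exception is (C): the compact 2p subshell of O repels the added electron more than S's larger 3p does.

(C)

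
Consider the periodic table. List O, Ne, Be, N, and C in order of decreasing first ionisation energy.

Ne > N > O > C > Be

Be is in period 2, group 2; C is in period 2, group 14; N is in period 2, group 15; O is in period 2, group 16; Ne is in period 2, group 18.
First ionization energy rises across a period (greater Z_eff holds electrons more tightly) and falls down a group (valence electrons are farther from the nucleus).
All lie in period 2; the across-period trend (first ionization energy increases left to right) applies, with the exception below.
Note the exception: N has a higher first ionization energy than O, contrary to the simple trend — pairing an electron in O's 2p⁴ costs repulsion energy, so O ionizes more easily than half-filled N (2p³).
For reference (kJ/mol): Be 900, C 1086, N 1402, O 1314, Ne 2081.
So from highest to lowest: Ne > N > O > C > Be.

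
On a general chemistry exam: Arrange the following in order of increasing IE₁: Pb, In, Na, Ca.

Na < In < Ca < Pb

Na is in period 3, group 1; Ca is in period 4, group 2; In is in period 5, group 13; Pb is in period 6, group 14.
Across a period the outer electron is held more tightly (higher IE₁); down a group it sits in a higher shell, more shielded, and comes off more easily.
These sit on a diagonal, where the across-period and down-group effects partly cancel.
In > Na: the two effects oppose for this pair; the across-period effect wins (558 vs 496 kJ/mol).
Ca > In: the two effects oppose for this pair; the down-group effect wins (590 vs 558 kJ/mol).
Pb > Ca: the two effects oppose for this pair; the across-period effect wins (716 vs 590 kJ/mol).
For reference (kJ/mol): Na 496, Ca 590, In 558, Pb 716.
So from lowest to highest: Na < In < Ca < Pb.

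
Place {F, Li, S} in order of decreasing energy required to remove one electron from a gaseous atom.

F > S > Li

Li is in period 2, group 1; F is in period 2, group 17; S is in period 3, group 16.
Removing the outermost electron gets harder across a period and easier down a group.
Here both period and group differ, so the two effects have to be weighed against each other.
S > Li: the two effects oppose for this pair; the across-period effect wins (1000 vs 520 kJ/mol).
F > S: both effects reinforce here, so F is clearly the higher of the two.
For reference (kJ/mol): Li 520, F 1681, S 1000.
So from highest to lowest: F > S > Li.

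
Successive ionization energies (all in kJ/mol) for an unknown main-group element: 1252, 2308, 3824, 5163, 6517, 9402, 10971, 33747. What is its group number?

Group 17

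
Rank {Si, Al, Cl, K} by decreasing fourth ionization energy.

Al, K, Cl, Si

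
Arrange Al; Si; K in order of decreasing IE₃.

Consider each +2 ion: Al²⁺ still has 1 valence electron; Si²⁺ still has 2 valence electrons; K²⁺ is already 1 electron into the core.
Pulling an electron out of a noble-gas core costs far more than removing a remaining valence electron, so K sits at the high end of IE_3.
Valence configurations: Al²⁺ [Ne]3s¹, Si²⁺ [Ne]3s².
The numbers (kJ/mol): Al 2745, Si 3232, K 4420.
So the third ionization energies run Al < Si < K.

K > Si > Al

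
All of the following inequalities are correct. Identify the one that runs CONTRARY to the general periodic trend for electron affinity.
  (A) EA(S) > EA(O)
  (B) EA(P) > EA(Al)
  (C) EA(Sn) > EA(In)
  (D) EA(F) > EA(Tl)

(A)

The general trend: electron affinity increases across a period and decreases down a group.
(A) S (period 3, group 16) vs O (period 2, group 16): the stated order contradicts the simple trend.
(B) P (period 3, group 15) vs Al (period 3, group 13): the stated order agrees with the simple trend.
(C) Sn (period 5, group 14) vs In (period 5, group 13): the stated order agrees with the simple trend.
(D) F (period 2, group 17) vs Tl (period 6, group 13): the stated order agrees with the simple trend.
The exception is (A): the compact 2p subshell of O repels the added electron more than S's larger 3p does.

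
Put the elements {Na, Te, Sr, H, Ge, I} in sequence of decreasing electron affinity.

I > Te > Ge > H > Na > Sr

Atoms with high Z_eff and room in the valence shell (especially the halogens) have the most exothermic electron affinities.
Here both period and group differ, so the two effects have to be weighed against each other.
Na > Sr: the two effects oppose for this pair; the down-group effect wins (53 vs 5 kJ/mol).
H > Na: they share group 1; the group trend gives H the larger value.
Ge > H: the two effects oppose for this pair; the across-period effect wins (119 vs 73 kJ/mol).
Te > Ge: period and group pull opposite ways; the across-period shift dominates (190 vs 119 kJ/mol).
I > Te: both are in period 5; the period trend gives I the larger value.
Approximate values (kJ/mol): H 73, Na 53, Ge 119, Sr 5, Te 190, I 295.
So from highest to lowest: I > Te > Ge > H > Na > Sr.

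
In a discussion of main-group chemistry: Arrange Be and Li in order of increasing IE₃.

Li < Be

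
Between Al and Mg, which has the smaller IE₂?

Consider each +1 ion: Al⁺ still has 2 valence electrons; Mg⁺ still has 1 valence electron.
All are still removing valence electrons, so compare the +1 ions as you would atoms: IE_2 generally rises across a period (higher Z_eff) and falls down a group (larger shell), subject to the usual subshell exceptions.
Valence configurations: Al⁺ [Ne]3s², Mg⁺ [Ne]3s¹.
Approximate IE_2 values (kJ/mol): Al 1817, Mg 1451.
So the second ionization energies run Mg < Al.

Mg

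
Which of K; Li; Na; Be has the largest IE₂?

The second ionization energy removes an electron from the +1 ion. For each element: K⁺ is the bare [Ar] core; Li⁺ is the bare [He] core; Na⁺ is the bare [Ne] core; Be⁺ still has 1 valence electron.
Pulling an electron out of a noble-gas core costs far more than removing a remaining valence electron, so K, Na and Li sit at the high end of IE_2.
The numbers (kJ/mol): K 3052, Li 7298, Na 4562, Be 1757.
Hence IE_2: Be < K < Na < Li.

Li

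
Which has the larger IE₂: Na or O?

Na

The second ionization energy removes an electron from the +1 ion. For each element: Na⁺ is the bare [Ne] core; O⁺ still has 5 valence electrons.
Core electrons are held far more tightly than valence electrons, so Na tops the IE_2 order.
Tabulated IE_2 (kJ/mol): Na 4562, O 3388.
Hence IE_2: O < Na.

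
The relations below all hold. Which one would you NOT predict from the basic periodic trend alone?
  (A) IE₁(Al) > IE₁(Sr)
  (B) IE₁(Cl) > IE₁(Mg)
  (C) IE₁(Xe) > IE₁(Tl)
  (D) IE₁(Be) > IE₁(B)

(D)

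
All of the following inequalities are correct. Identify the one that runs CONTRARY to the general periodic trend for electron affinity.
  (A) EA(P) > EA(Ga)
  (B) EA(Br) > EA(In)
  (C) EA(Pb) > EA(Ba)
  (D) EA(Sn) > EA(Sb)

(D)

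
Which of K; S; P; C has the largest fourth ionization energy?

C

IE_4 is the cost of taking one more electron from the +3 cation: K³⁺ is already 2 electrons into the core; S³⁺ still has 3 valence electrons; P³⁺ still has 2 valence electrons; C³⁺ still has 1 valence electron.
Usually core removal costs more than valence removal, but here the competition is close: a tightly held n=2 valence electron can cost more to remove than an n=3 core electron, so the actual values have to decide it.
Valence configurations: S³⁺ [Ne]3s²3p¹, P³⁺ [Ne]3s², C³⁺ [He]2s¹.
S³⁺ loses a lone 3p electron whereas P³⁺ must break into a filled 3s² pair, so IE_4(P) > IE_4(S) even though S has the higher nuclear charge.
Tabulated IE_4 (kJ/mol): K 5877, S 4556, P 4964, C 6223.
Putting it together, IE_4: S < P < K < C.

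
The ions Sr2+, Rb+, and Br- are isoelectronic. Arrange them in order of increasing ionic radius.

Sr2+ < Rb+ < Br-

All of these have 36 electrons, so size is governed by nuclear charge alone: the more protons, the stronger the pull on the same electron cloud, and the smaller the ion.
Nuclear charges: Sr2+ (Z=38), Rb+ (Z=37), Br- (Z=35).
Smallest to largest: Sr2+ < Rb+ < Br-.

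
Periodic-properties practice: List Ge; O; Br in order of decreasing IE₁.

O is in period 2, group 16; Ge is in period 4, group 14; Br is in period 4, group 17.
IE₁ increases left→right with effective nuclear charge and decreases top→bottom as the valence shell moves farther out.
These span different periods and groups, so the two trends combine.
Br > Ge: Br lies to the right of Ge in period 4, so the across-period effect alone puts Br higher.
O > Br: period and group pull opposite ways; the down-group shift dominates (1314 vs 1140 kJ/mol).
For reference (kJ/mol): O 1314, Ge 762, Br 1140.
So from highest to lowest: O > Br > Ge.

O > Br > Ge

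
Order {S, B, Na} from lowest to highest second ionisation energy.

After 1 electron has been removed, what remains? S⁺ still has 5 valence electrons; B⁺ still has 2 valence electrons; Na⁺ is the bare [Ne] core.
Core electrons are held far more tightly than valence electrons, so Na tops the IE_2 order.
Valence configurations: S⁺ [Ne]3s²3p³, B⁺ [He]2s².
Tabulated IE_2 (kJ/mol): S 2252, B 2427, Na 4562.
Putting it together, IE_2: S < B < Na.

S, B, Na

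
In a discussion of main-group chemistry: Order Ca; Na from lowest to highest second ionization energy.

IE_2 is the cost of taking one more electron from the +1 cation: Ca⁺ still has 1 valence electron; Na⁺ is the bare [Ne] core.
Breaking into a closed-shell core is much more expensive than removing a leftover valence electron — Na has the largest IE_2 here.
Tabulated IE_2 (kJ/mol): Ca 1145, Na 4562.
Overall IE_2 order: Ca < Na.

Ca < Na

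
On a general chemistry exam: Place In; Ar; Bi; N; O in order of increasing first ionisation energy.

N is in period 2, group 15; O is in period 2, group 16; Ar is in period 3, group 18; In is in period 5, group 13; Bi is in period 6, group 15.
Removing the outermost electron gets harder across a period and easier down a group.
These span different periods and groups, so the two trends combine.
Bi > In: the two effects oppose for this pair; the across-period effect wins (703 vs 558 kJ/mol).
O > Bi: relative to Bi, both the across-period and down-group shifts push O's first ionization energy up.
N > O: this pair runs against the simple trend — see the exception note.
Ar > N: period and group pull opposite ways; the across-period shift dominates (1521 vs 1402 kJ/mol).
Note the exception: N has a higher first ionization energy than O, contrary to the simple trend — pairing an electron in O's 2p⁴ costs repulsion energy, so O ionizes more easily than half-filled N (2p³).
For reference (kJ/mol): N 1402, O 1314, Ar 1521, In 558, Bi 703.
So from lowest to highest: In < Bi < O < N < Ar.

In, Bi, O, N, Ar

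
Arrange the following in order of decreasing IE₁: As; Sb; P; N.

N is in period 2, group 15; P is in period 3, group 15; As is in period 4, group 15; Sb is in period 5, group 15.
Across a period the outer electron is held more tightly (higher IE₁); down a group it sits in a higher shell, more shielded, and comes off more easily.
All are in group 15, so first ionization energy increases up the group.
So from highest to lowest: N > P > As > Sb.

N, P, As, Sb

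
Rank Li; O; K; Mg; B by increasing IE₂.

After 1 electron has been removed, what remains? Li⁺ is the bare [He] core; O⁺ still has 5 valence electrons; K⁺ is the bare [Ar] core; Mg⁺ still has 1 valence electron; B⁺ still has 2 valence electrons.
Usually core removal costs more than valence removal, but here the competition is close: a tightly held n=2 valence electron can cost more to remove than an n=3 core electron, so the actual values have to decide it.
Valence configurations: O⁺ [He]2s²2p³, Mg⁺ [Ne]3s¹, B⁺ [He]2s².
Tabulated IE_2 (kJ/mol): Li 7298, O 3388, K 3052, Mg 1451, B 2427.
So the second ionization energies run Mg < B < K < O < Li.

Mg, B, K, O, Li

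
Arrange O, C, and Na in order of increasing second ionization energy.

After 1 electron has been removed, what remains? O⁺ still has 5 valence electrons; C⁺ still has 3 valence electrons; Na⁺ is the bare [Ne] core.
Breaking into a closed-shell core is much more expensive than removing a leftover valence electron — Na has the largest IE_2 here.
Valence configurations: O⁺ [He]2s²2p³, C⁺ [He]2s²2p¹.
Tabulated IE_2 (kJ/mol): O 3388, C 2353, Na 4562.
Overall IE_2 order: C < O < Na.

C < O < Na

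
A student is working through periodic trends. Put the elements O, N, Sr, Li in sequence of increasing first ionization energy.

IE₁ increases left→right with effective nuclear charge and decreases top→bottom as the valence shell moves farther out.
These span different periods and groups, so the two trends combine.
Sr > Li: the two effects oppose for this pair; the across-period effect wins (550 vs 520 kJ/mol).
O > Sr: relative to Sr, both the across-period and down-group shifts push O's first ionization energy up.
N > O: this pair runs against the simple trend — see the exception note.
Note the exception: N has a higher first ionization energy than O, contrary to the simple trend — pairing an electron in O's 2p⁴ costs repulsion energy, so O ionizes more easily than half-filled N (2p³).
Approximate values (kJ/mol): Li 520, N 1402, O 1314, Sr 550.
So from lowest to highest: Li < Sr < O < N.

Li < Sr < O < N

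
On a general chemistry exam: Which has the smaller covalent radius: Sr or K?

Sr

K is in period 4, group 1; Sr is in period 5, group 2.
Moving right in a period, electrons are added to the same shell under a stronger nuclear pull, so atoms get smaller; moving down, a new shell is opened and atoms get larger.
Neither a single period nor a single group — weigh both effects.
K > Sr: period and group pull opposite ways; the across-period shift dominates (196 vs 185 pm).
Approximate values (pm): K 196, Sr 185.
So Sr has the smaller covalent radius (Sr < K).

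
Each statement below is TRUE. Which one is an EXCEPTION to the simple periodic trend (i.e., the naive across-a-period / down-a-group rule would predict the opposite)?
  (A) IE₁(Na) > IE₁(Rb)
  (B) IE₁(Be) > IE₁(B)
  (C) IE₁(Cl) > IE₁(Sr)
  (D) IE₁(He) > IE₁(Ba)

The general trend: first ionization energy increases across a period and decreases down a group.
(A) Na (period 3, group 1) vs Rb (period 5, group 1): the stated order agrees with the simple trend.
(B) Be (period 2, group 2) vs B (period 2, group 13): the stated order contradicts the simple trend.
(C) Cl (period 3, group 17) vs Sr (period 5, group 2): the stated order agrees with the simple trend.
(D) He (period 1, group 18) vs Ba (period 6, group 2): the stated order agrees with the simple trend.
The exception is (B): removing B's lone 2p electron is easier than breaking Be's filled 2s².

(B)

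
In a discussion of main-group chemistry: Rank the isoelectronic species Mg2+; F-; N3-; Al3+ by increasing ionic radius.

All of these have 10 electrons, so size is governed by nuclear charge alone: the more protons, the stronger the pull on the same electron cloud, and the smaller the ion.
Nuclear charges: Al3+ (Z=13), Mg2+ (Z=12), F- (Z=9), N3- (Z=7).
Smallest to largest: Al3+ < Mg2+ < F- < N3-.

Al3+ < Mg2+ < F- < N3-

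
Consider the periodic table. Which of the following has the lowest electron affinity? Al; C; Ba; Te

C is in period 2, group 14; Al is in period 3, group 13; Te is in period 5, group 16; Ba is in period 6, group 2.
Electron affinity generally becomes more exothermic across a period toward the halogens and less exothermic down a group.
These span different periods and groups, so the two trends combine.
Al > Ba: relative to Ba, both the across-period and down-group shifts push Al's electron affinity up.
C > Al: both effects reinforce here, so C is clearly the higher of the two.
Te > C: period and group pull opposite ways; the across-period shift dominates (190 vs 122 kJ/mol).
For reference (kJ/mol): C 122, Al 42, Te 190, Ba 14.
The lowest electron affinity among these belongs to Ba.

Ba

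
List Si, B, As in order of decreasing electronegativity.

EN rises left→right (higher Z_eff, smaller atoms) and falls top→bottom (larger, more shielded atoms).
A diagonal step moves right (one effect) and down (the opposite effect) at once.
B > Si: period and group pull opposite ways; the down-group shift dominates (2.04 vs 1.90).
As > B: period and group pull opposite ways; the across-period shift dominates (2.18 vs 2.04).
Tabulated electronegativity (Pauling): B 2.04, Si 1.90, As 2.18.
So from highest to lowest: As > B > Si.

As > B > Si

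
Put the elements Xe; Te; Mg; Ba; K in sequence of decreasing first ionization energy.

Mg is in period 3, group 2; K is in period 4, group 1; Te is in period 5, group 16; Xe is in period 5, group 18; Ba is in period 6, group 2.
Removing the outermost electron gets harder across a period and easier down a group.
These span different periods and groups, so the two trends combine.
Ba > K: period and group pull opposite ways; the across-period shift dominates (503 vs 419 kJ/mol).
Mg > Ba: they share group 2; the group trend gives Mg the larger value.
Te > Mg: the two effects oppose for this pair; the across-period effect wins (869 vs 738 kJ/mol).
Xe > Te: Xe lies to the right of Te in period 5, so the across-period effect alone puts Xe higher.
Approximate values (kJ/mol): Mg 738, K 419, Te 869, Xe 1170, Ba 503.
So from highest to lowest: Xe > Te > Mg > Ba > K.

Xe, Te, Mg, Ba, K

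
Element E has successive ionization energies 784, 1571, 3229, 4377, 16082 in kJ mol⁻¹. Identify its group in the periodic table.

Look for the largest jump between consecutive ionization energies: IE5/IE4 ≈ 3.7, far larger than any earlier ratio.
That jump marks the point where a core electron is being removed. So the atom has 4 valence electrons.
A main-group element with 4 valence electrons is in group 14.

Group 14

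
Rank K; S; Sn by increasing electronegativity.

K < Sn < S

S is in period 3, group 16; K is in period 4, group 1; Sn is in period 5, group 14.
Smaller atoms with higher effective nuclear charge are more electronegative.
Here both period and group differ, so the two effects have to be weighed against each other.
Sn > K: the two effects oppose for this pair; the across-period effect wins (1.96 vs 0.82).
S > Sn: both effects reinforce here, so S is clearly the higher of the two.
Tabulated electronegativity (Pauling): S 2.58, K 0.82, Sn 1.96.
So from lowest to highest: K < Sn < S.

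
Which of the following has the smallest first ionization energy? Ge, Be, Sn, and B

Be is in period 2, group 2; B is in period 2, group 13; Ge is in period 4, group 14; Sn is in period 5, group 14.
First ionization energy rises across a period (greater Z_eff holds electrons more tightly) and falls down a group (valence electrons are farther from the nucleus).
Neither a single period nor a single group — weigh both effects.
Ge > Sn: they share group 14; the group trend gives Ge the larger value.
B > Ge: period and group pull opposite ways; the down-group shift dominates (801 vs 762 kJ/mol).
Be > B: this pair runs against the simple trend — see the exception note.
Note the exception: Be has a higher first ionization energy than B, contrary to the simple trend — removing B's lone 2p electron is easier than breaking Be's filled 2s².
Tabulated first ionization energy (kJ/mol): Be 900, B 801, Ge 762, Sn 709.
The smallest first ionization energy among these belongs to Sn.

Sn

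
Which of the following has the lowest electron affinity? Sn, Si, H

H

H is in period 1, group 1; Si is in period 3, group 14; Sn is in period 5, group 14.
Electron affinity generally becomes more exothermic across a period toward the halogens and less exothermic down a group.
Neither a single period nor a single group — weigh both effects.
Sn > H: period and group pull opposite ways; the across-period shift dominates (107 vs 73 kJ/mol).
Si > Sn: Si sits above Sn in group 14, so the down-group effect alone puts Si higher.
Approximate values (kJ/mol): H 73, Si 134, Sn 107.
The lowest electron affinity among these belongs to H.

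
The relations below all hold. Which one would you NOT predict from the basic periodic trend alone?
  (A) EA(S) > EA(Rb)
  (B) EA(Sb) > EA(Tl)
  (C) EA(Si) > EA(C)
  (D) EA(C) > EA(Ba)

The general trend: electron affinity increases across a period and decreases down a group.
(A) S (period 3, group 16) vs Rb (period 5, group 1): the stated order agrees with the simple trend.
(B) Sb (period 5, group 15) vs Tl (period 6, group 13): the stated order agrees with the simple trend.
(C) Si (period 3, group 14) vs C (period 2, group 14): the stated order contradicts the simple trend.
(D) C (period 2, group 14) vs Ba (period 6, group 2): the stated order agrees with the simple trend.
The exception is (C): Si's larger, more diffuse 3p orbitals accept an added electron slightly more readily than C's compact 2p.

(C)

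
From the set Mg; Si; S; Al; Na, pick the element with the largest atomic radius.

Na is in period 3, group 1; Mg is in period 3, group 2; Al is in period 3, group 13; Si is in period 3, group 14; S is in period 3, group 16.
Atomic radius shrinks across a period as nuclear charge pulls the same shell inward, and grows down a group as new shells are added.
All lie in period 3, so atomic radius increases right to left.
The largest atomic radius among these belongs to Na.

Na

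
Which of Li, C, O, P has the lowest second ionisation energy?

After 1 electron has been removed, what remains? Li⁺ is the bare [He] core; C⁺ still has 3 valence electrons; O⁺ still has 5 valence electrons; P⁺ still has 4 valence electrons.
Core electrons are held far more tightly than valence electrons, so Li tops the IE_2 order.
Valence configurations: C⁺ [He]2s²2p¹, O⁺ [He]2s²2p³, P⁺ [Ne]3s²3p².
Tabulated IE_2 (kJ/mol): Li 7298, C 2353, O 3388, P 1907.
Overall IE_2 order: P < C < O < Li.

P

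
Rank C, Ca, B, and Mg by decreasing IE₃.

Consider each +2 ion: C²⁺ still has 2 valence electrons; Ca²⁺ is the bare [Ar] core; B²⁺ still has 1 valence electron; Mg²⁺ is the bare [Ne] core.
Breaking into a closed-shell core is much more expensive than removing a leftover valence electron — Ca and Mg have the largest IE_3 here.
Valence configurations: C²⁺ [He]2s², B²⁺ [He]2s¹.
Approximate IE_3 values (kJ/mol): C 4620, Ca 4912, B 3660, Mg 7733.
So the third ionization energies run B < C < Ca < Mg.

Mg > Ca > C > B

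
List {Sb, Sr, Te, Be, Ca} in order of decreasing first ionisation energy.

IE₁ increases left→right with effective nuclear charge and decreases top→bottom as the valence shell moves farther out.
These span different periods and groups, so the two trends combine.
Ca > Sr: Ca sits above Sr in group 2, so the down-group effect alone puts Ca higher.
Sb > Ca: the two effects oppose for this pair; the across-period effect wins (831 vs 590 kJ/mol).
Te > Sb: Te lies to the right of Sb in period 5, so the across-period effect alone puts Te higher.
Be > Te: period and group pull opposite ways; the down-group shift dominates (900 vs 869 kJ/mol).
For reference (kJ/mol): Be 900, Ca 590, Sr 550, Sb 831, Te 869.
So from highest to lowest: Be > Te > Sb > Ca > Sr.

Be, Te, Sb, Ca, Sr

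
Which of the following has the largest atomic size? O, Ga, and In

In

Radius decreases left→right (rising Z_eff, same n) and increases top→bottom (higher n).
Neither a single period nor a single group — weigh both effects.
Ga > O: both effects reinforce here, so Ga is clearly the larger of the two.
In > Ga: they share group 13; the group trend gives In the larger value.
Tabulated atomic radius (pm): O 63, Ga 124, In 142.
The largest atomic size among these belongs to In.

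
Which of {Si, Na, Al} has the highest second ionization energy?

Na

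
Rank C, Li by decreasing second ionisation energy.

Li > C

IE_2 is the cost of taking one more electron from the +1 cation: C⁺ still has 3 valence electrons; Li⁺ is the bare [He] core.
Breaking into a closed-shell core is much more expensive than removing a leftover valence electron — Li has the largest IE_2 here.
The numbers (kJ/mol): C 2353, Li 7298.
Hence IE_2: C < Li.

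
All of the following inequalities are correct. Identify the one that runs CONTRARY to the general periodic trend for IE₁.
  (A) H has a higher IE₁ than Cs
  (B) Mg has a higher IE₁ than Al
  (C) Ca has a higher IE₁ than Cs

(B)

The general trend: IE₁ increases across a period and decreases down a group.
(A) H (period 1, group 1) vs Cs (period 6, group 1): the stated order agrees with the simple trend.
(B) Mg (period 3, group 2) vs Al (period 3, group 13): the stated order contradicts the simple trend.
(C) Ca (period 4, group 2) vs Cs (period 6, group 1): the stated order agrees with the simple trend.
The exception is (B): Al's single 3p electron is easier to remove than one from Mg's filled 3s².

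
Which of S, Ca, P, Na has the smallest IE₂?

Ca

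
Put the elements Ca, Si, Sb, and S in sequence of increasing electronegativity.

Si is in period 3, group 14; S is in period 3, group 16; Ca is in period 4, group 2; Sb is in period 5, group 15.
Smaller atoms with higher effective nuclear charge are more electronegative.
These span different periods and groups, so the two trends combine.
Si > Ca: both effects reinforce here, so Si is clearly the higher of the two.
Sb > Si: period and group pull opposite ways; the across-period shift dominates (2.05 vs 1.90).
S > Sb: both effects reinforce here, so S is clearly the higher of the two.
Approximate values (Pauling): Si 1.90, S 2.58, Ca 1.00, Sb 2.05.
So from lowest to highest: Ca < Si < Sb < S.

Ca, Si, Sb, S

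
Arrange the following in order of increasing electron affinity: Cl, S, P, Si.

Si is in period 3, group 14; P is in period 3, group 15; S is in period 3, group 16; Cl is in period 3, group 17.
EA tends to increase across a period and decrease down a group, though the pattern is less regular than for IE or radius.
All lie in period 3; the across-period trend (electron affinity increases left to right) applies, with the exception below.
Note the exception: Si has a higher electron affinity than P, contrary to the simple trend — adding an electron to P's half-filled 3p³ is unfavourable, so Si (3p²) has the more exothermic EA.
Approximate values (kJ/mol): Si 134, P 72, S 200, Cl 349.
So from lowest to highest: P < Si < S < Cl.

P, Si, S, Cl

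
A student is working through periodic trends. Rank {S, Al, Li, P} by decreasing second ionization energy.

The second ionization energy removes an electron from the +1 ion. For each element: S⁺ still has 5 valence electrons; Al⁺ still has 2 valence electrons; Li⁺ is the bare [He] core; P⁺ still has 4 valence electrons.
Breaking into a closed-shell core is much more expensive than removing a leftover valence electron — Li has the largest IE_2 here.
Valence configurations: S⁺ [Ne]3s²3p³, Al⁺ [Ne]3s², P⁺ [Ne]3s²3p².
The numbers (kJ/mol): S 2252, Al 1817, Li 7298, P 1907.
So the second ionization energies run Al < P < S < Li.

Li, S, P, Al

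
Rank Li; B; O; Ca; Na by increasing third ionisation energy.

B < Ca < O < Na < Li

After 2 electrons have been removed, what remains? Li²⁺ is already 1 electron into the core; B²⁺ still has 1 valence electron; O²⁺ still has 4 valence electrons; Ca²⁺ is the bare [Ar] core; Na²⁺ is already 1 electron into the core.
Usually core removal costs more than valence removal, but here the competition is close: a tightly held n=2 valence electron can cost more to remove than an n=3 core electron, so the actual values have to decide it.
Valence configurations: B²⁺ [He]2s¹, O²⁺ [He]2s²2p².
Tabulated IE_3 (kJ/mol): Li 11815, B 3660, O 5300, Ca 4912, Na 6910.
Putting it together, IE_3: B < Ca < O < Na < Li.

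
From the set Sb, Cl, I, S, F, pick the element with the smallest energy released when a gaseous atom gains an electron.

Electron affinity generally becomes more exothermic across a period toward the halogens and less exothermic down a group.
Neither a single period nor a single group — weigh both effects.
S > Sb: both effects reinforce here, so S is clearly the higher of the two.
I > S: the two effects oppose for this pair; the across-period effect wins (295 vs 200 kJ/mol).
F > I: F sits above I in group 17, so the down-group effect alone puts F higher.
Cl > F: this pair runs against the simple trend — see the exception note.
Note the exception: Cl has a higher electron affinity than F, contrary to the simple trend — F's small 2p subshell makes the incoming electron feel strong e⁻–e⁻ repulsion, so Cl actually releases more energy on gaining an electron.
Approximate values (kJ/mol): F 328, S 200, Cl 349, Sb 103, I 295.
The smallest energy released when a gaseous atom gains an electron among these belongs to Sb.

Sb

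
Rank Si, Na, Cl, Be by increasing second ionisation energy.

Si < Be < Cl < Na

After 1 electron has been removed, what remains? Si⁺ still has 3 valence electrons; Na⁺ is the bare [Ne] core; Cl⁺ still has 6 valence electrons; Be⁺ still has 1 valence electron.
Pulling an electron out of a noble-gas core costs far more than removing a remaining valence electron, so Na sits at the high end of IE_2.
Valence configurations: Si⁺ [Ne]3s²3p¹, Cl⁺ [Ne]3s²3p⁴, Be⁺ [He]2s¹.
The numbers (kJ/mol): Si 1577, Na 4562, Cl 2298, Be 1757.
Putting it together, IE_2: Si < Be < Cl < Na.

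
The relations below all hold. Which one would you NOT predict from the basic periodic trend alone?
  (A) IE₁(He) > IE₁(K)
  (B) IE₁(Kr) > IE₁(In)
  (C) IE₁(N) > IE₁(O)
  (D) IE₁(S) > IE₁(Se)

(C)

The general trend: IE₁ increases across a period and decreases down a group.
(A) He (period 1, group 18) vs K (period 4, group 1): the stated order agrees with the simple trend.
(B) Kr (period 4, group 18) vs In (period 5, group 13): the stated order agrees with the simple trend.
(C) N (period 2, group 15) vs O (period 2, group 16): the stated order contradicts the simple trend.
(D) S (period 3, group 16) vs Se (period 4, group 16): the stated order agrees with the simple trend.
The exception is (C): pairing an electron in O's 2p⁴ costs repulsion energy, so O ionizes more easily than half-filled N (2p³).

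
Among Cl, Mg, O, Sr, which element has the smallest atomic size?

O is in period 2, group 16; Mg is in period 3, group 2; Cl is in period 3, group 17; Sr is in period 5, group 2.
Atomic radius shrinks across a period as nuclear charge pulls the same shell inward, and grows down a group as new shells are added.
Here both period and group differ, so the two effects have to be weighed against each other.
Cl > O: the two effects oppose for this pair; the down-group effect wins (99 vs 63 pm).
Mg > Cl: Mg lies to the left of Cl in period 3, so the across-period effect alone puts Mg larger.
Sr > Mg: Sr sits below Mg in group 2, so the down-group effect alone puts Sr larger.
Tabulated atomic radius (pm): O 63, Mg 139, Cl 99, Sr 185.
The smallest atomic size among these belongs to O.

O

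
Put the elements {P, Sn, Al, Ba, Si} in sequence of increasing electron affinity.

Ba < Al < P < Sn < Si

Al is in period 3, group 13; Si is in period 3, group 14; P is in period 3, group 15; Sn is in period 5, group 14; Ba is in period 6, group 2.
Atoms with high Z_eff and room in the valence shell (especially the halogens) have the most exothermic electron affinities.
Here both period and group differ, so the two effects have to be weighed against each other.
Al > Ba: relative to Ba, both the across-period and down-group shifts push Al's electron affinity up.
P > Al: both are in period 3; the period trend gives P the larger value.
Sn > P: this pair runs against the simple trend — see the exception note.
Si > Sn: they share group 14; the group trend gives Si the larger value.
Note the exception: Sn has a higher electron affinity than P, contrary to the simple trend — adding an electron to P's half-filled np³ subshell costs electron-pairing energy.
Note the exception: Si has a higher electron affinity than P, contrary to the simple trend — adding an electron to P's half-filled 3p³ is unfavourable, so Si (3p²) has the more exothermic EA.
For reference (kJ/mol): Al 42, Si 134, P 72, Sn 107, Ba 14.
So from lowest to highest: Ba < Al < P < Sn < Si.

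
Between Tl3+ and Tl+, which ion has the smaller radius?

Tl3+

Both ions have Z = 81 protons, but Tl3+ has lost more electrons, so its remaining electrons feel a larger effective nuclear charge per electron and are pulled in more tightly.
Higher positive charge → smaller ion, so Tl+ > Tl3+.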